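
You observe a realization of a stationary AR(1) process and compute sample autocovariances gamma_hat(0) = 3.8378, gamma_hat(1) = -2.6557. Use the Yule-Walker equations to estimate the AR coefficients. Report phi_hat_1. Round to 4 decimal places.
\hat\phi_{1} = -0.6920

The Yule-Walker equations for an AR(p) process read, in matrix form,
  Gamma_p phi = r_p,   with   (Gamma_p)_{ij} = gamma(|i - j|),
                       (r_p)_i = gamma(i),   i,j = 1..p.
Substitute the sample gammas (Toeplitz matrix and right-hand side of size 1):
  Gamma_p = [[3.8378]]
  r_p     = [-2.6557]
With p = 1 this is the single equation gamma(0) phi_1 = gamma(1):
  phi_hat_1 = gamma(1) / gamma(0) = -2.6557 / 3.8378 = -0.6920.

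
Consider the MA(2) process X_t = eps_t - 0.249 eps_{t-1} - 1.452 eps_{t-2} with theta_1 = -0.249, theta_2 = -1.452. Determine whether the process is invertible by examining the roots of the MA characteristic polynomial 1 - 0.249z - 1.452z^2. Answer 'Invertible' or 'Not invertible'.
\text{Not invertible}

The MA(q) characteristic polynomial is P(z) = 1 - 0.249z - 1.452z^2.
Invertibility requires all roots to lie outside the unit circle, i.e. |z| > 1 for every root.
Set 1 + (-0.249) z + (-1.452) z^2 = 0, i.e. a z^2 + b z + c = 0 with a = -1.452, b = -0.249, c = 1.
Discriminant D = b^2 - 4ac = (-0.249)^2 - 4*(-1.452)*1 = 0.062001 - (-5.808) = 5.870001.
D >= 0, so the roots are real: z = (-b +/- sqrt(D)) / (2a) = (0.249 +/- 2.422808) / (-2.904).
  z_1 = (0.249 + 2.422808) / (-2.904) = -0.92,   |z_1| = 0.92.
  z_2 = (0.249 - 2.422808) / (-2.904) = 0.7486,   |z_2| = 0.7486.
Moduli of all roots: 0.9200, 0.7486.
All moduli strictly greater than 1? No.
Verdict: Not invertible.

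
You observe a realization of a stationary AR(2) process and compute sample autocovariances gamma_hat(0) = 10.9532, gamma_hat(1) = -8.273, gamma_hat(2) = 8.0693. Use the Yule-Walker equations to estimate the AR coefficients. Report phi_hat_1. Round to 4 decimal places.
\hat\phi_{1} = -0.4630

The Yule-Walker equations for an AR(p) process read, in matrix form,
  Gamma_p phi = r_p,   with   (Gamma_p)_{ij} = gamma(|i - j|),
                       (r_p)_i = gamma(i),   i,j = 1..p.
Substitute the sample gammas (Toeplitz matrix and right-hand side of size 2):
  Gamma_p = [[10.9532, -8.273], [-8.273, 10.9532]]
  r_p     = [-8.273, 8.0693]
Written out:
  10.9532 phi_1 - 8.273 phi_2 = -8.273
  -8.273 phi_1 + 10.9532 phi_2 = 8.0693
Solve by Cramer's rule:
  det = gamma(0)^2 - gamma(1)^2 = (10.9532)^2 - (-8.273)^2 = 119.97259024 - 68.442529 = 51.53006124
  phi_hat_1 = [gamma(1) gamma(0) - gamma(1) gamma(2)] / det = [(-8.273)(10.9532) - (-8.273)(8.0693)] / 51.53006124 = -23.8585047 / 51.53006124 = -0.463
  phi_hat_2 = [gamma(0) gamma(2) - gamma(1)^2] / det = [(10.9532)(8.0693) - (-8.273)^2] / 51.53006124 = 19.94212776 / 51.53006124 = 0.387
So phi_hat = [-0.4630, 0.3870].
Therefore phi_hat_1 = -0.4630.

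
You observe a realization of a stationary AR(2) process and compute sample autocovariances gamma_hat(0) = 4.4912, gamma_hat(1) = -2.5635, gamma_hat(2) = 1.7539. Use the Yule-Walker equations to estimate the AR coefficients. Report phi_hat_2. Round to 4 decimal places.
\hat\phi_{2} = 0.0960

The Yule-Walker equations for an AR(p) process read, in matrix form,
  Gamma_p phi = r_p,   with   (Gamma_p)_{ij} = gamma(|i - j|),
                       (r_p)_i = gamma(i),   i,j = 1..p.
Substitute the sample gammas (Toeplitz matrix and right-hand side of size 2):
  Gamma_p = [[4.4912, -2.5635], [-2.5635, 4.4912]]
  r_p     = [-2.5635, 1.7539]
Written out:
  4.4912 phi_1 - 2.5635 phi_2 = -2.5635
  -2.5635 phi_1 + 4.4912 phi_2 = 1.7539
Solve by Cramer's rule:
  det = gamma(0)^2 - gamma(1)^2 = (4.4912)^2 - (-2.5635)^2 = 20.17087744 - 6.57153225 = 13.59934519
  phi_hat_1 = [gamma(1) gamma(0) - gamma(1) gamma(2)] / det = [(-2.5635)(4.4912) - (-2.5635)(1.7539)] / 13.59934519 = -7.01706855 / 13.59934519 = -0.516
  phi_hat_2 = [gamma(0) gamma(2) - gamma(1)^2] / det = [(4.4912)(1.7539) - (-2.5635)^2] / 13.59934519 = 1.30558343 / 13.59934519 = 0.096
So phi_hat = [-0.5160, 0.0960].
Therefore phi_hat_2 = 0.0960.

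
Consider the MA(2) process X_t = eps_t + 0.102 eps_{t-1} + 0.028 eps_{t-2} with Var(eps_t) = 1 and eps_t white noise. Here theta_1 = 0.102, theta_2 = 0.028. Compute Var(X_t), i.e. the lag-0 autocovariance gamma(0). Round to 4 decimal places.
\gamma(0) = 1.0112

For an MA(q) process X_t = eps_t + sum_i theta_i eps_{t-i} with
Var(eps_t) = sigma^2, the variance is
  gamma(0) = sigma^2 * (1 + sum_i theta_i^2).
  sum_i theta_i^2 = (0.102)^2 + (0.028)^2 = 0.010404 + 0.000784 = 0.011188.
  gamma(0) = 1 * (1 + 0.011188) = 1 * 1.011188 = 1.011188, which rounds to 1.0112.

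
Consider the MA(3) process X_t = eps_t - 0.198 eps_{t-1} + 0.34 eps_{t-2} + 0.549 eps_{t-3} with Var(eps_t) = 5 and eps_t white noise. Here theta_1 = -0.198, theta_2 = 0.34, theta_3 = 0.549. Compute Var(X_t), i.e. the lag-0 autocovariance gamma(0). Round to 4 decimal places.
\gamma(0) = 7.2810

For an MA(q) process X_t = eps_t + sum_i theta_i eps_{t-i} with
Var(eps_t) = sigma^2, the variance is
  gamma(0) = sigma^2 * (1 + sum_i theta_i^2).
  sum_i theta_i^2 = (-0.198)^2 + (0.34)^2 + (0.549)^2 = 0.039204 + 0.1156 + 0.301401 = 0.456205.
  gamma(0) = 5 * (1 + 0.456205) = 5 * 1.456205 = 7.281025, which rounds to 7.2810.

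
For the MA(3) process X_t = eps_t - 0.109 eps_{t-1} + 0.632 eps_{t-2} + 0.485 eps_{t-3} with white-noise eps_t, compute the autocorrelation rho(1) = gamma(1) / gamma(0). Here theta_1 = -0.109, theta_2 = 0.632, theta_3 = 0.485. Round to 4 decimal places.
\rho(1) = 0.0781

For an MA(q) process with theta_0 = 1, the autocovariance is
  gamma(k) = sigma^2 * sum_{i=0..q-k} theta_i * theta_{i+k},
and rho(k) = gamma(k) / gamma(0). Sigma^2 cancels.
  numerator   = (1)*(-0.109) + (-0.109)*(0.632) + (0.632)*(0.485) = 0.128632.
  denominator = (1)^2 + (-0.109)^2 + (0.632)^2 + (0.485)^2 = 1.64653.
  rho(1) = 0.128632 / 1.64653 = 0.0781.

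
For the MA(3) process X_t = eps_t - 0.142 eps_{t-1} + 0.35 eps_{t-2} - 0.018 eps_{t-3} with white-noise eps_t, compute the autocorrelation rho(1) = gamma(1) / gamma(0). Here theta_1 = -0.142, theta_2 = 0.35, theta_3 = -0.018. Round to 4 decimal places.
\rho(1) = -0.1732

For an MA(q) process with theta_0 = 1, the autocovariance is
  gamma(k) = sigma^2 * sum_{i=0..q-k} theta_i * theta_{i+k},
and rho(k) = gamma(k) / gamma(0). Sigma^2 cancels.
  numerator   = (1)*(-0.142) + (-0.142)*(0.35) + (0.35)*(-0.018) = -0.198.
  denominator = (1)^2 + (-0.142)^2 + (0.35)^2 + (-0.018)^2 = 1.142988.
  rho(1) = -0.198 / 1.142988 = -0.1732.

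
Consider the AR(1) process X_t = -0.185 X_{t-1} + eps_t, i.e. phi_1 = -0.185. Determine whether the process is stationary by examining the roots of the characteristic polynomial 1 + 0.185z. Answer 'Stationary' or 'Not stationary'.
\text{Stationary}

The AR(p) characteristic polynomial is P(z) = 1 + 0.185z.
Stationarity requires all roots to lie outside the unit circle, i.e. |z| > 1 for every root.
This is linear in z: 1 + (0.185) z = 0  =>  z = -1/(0.185) = -5.405405,  |z| = 5.405405.
Moduli of all roots: 5.4054.
All moduli strictly greater than 1? Yes.
Verdict: Stationary.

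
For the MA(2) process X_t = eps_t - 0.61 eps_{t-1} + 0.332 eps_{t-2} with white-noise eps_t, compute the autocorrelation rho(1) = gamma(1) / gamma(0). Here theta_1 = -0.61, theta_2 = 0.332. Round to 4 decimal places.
\rho(1) = -0.5481

For an MA(q) process with theta_0 = 1, the autocovariance is
  gamma(k) = sigma^2 * sum_{i=0..q-k} theta_i * theta_{i+k},
and rho(k) = gamma(k) / gamma(0). Sigma^2 cancels.
  numerator   = (1)*(-0.61) + (-0.61)*(0.332) = -0.81252.
  denominator = (1)^2 + (-0.61)^2 + (0.332)^2 = 1.482324.
  rho(1) = -0.81252 / 1.482324 = -0.5481.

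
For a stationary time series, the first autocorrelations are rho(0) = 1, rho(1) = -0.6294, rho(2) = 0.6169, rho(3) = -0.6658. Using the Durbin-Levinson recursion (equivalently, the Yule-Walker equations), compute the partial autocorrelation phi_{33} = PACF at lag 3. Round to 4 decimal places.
\phi_{33} = -0.3620

The PACF at lag k is phi_{kk}, the last component of the solution
to the Yule-Walker system G_k phi = r_k where
  (G_k)_{ij} = rho(|i - j|), (r_k)_i = rho(i), i,j = 1..k.
Equivalently, Durbin-Levinson gives phi_{kk} iteratively:
  phi_{11} = rho(1)
  phi_{kk} = [rho(k) - sum_{j=1..k-1} phi_{k-1,j} rho(k-j)]
            / [1 - sum_{j=1..k-1} phi_{k-1,j} rho(j)],
  phi_{k,j} = phi_{k-1,j} - phi_{kk} phi_{k-1,k-j},  j = 1..k-1.
Step k = 1:
  phi_11 = rho(1) = -0.6294.
Step k = 2:
  phi_22 = [rho(2) - phi_11 rho(1)] / [1 - phi_11 rho(1)] = [0.6169 - (-0.6294)(-0.6294)] / [1 - (-0.6294)(-0.6294)]
         = 0.22075564 / 0.60385564 = 0.365577.
  Update: phi_21 = phi_11 - phi_22 phi_11 = -0.6294 - (0.365577)(-0.6294) = -0.399306.
Step k = 3:
  phi_33 = [rho(3) - phi_21 rho(2) - phi_22 rho(1)] / [1 - phi_21 rho(1) - phi_22 rho(2)]
    numerator   = -0.6658 - (-0.399306)(0.6169) - (0.365577)(-0.6294) = -0.1893741
    denominator = 1 - (-0.399306)(-0.6294) - (0.365577)(0.6169) = 0.52315249
  phi_33 = -0.1893741 / 0.52315249 = -0.362.
Therefore phi_{33} = -0.3620.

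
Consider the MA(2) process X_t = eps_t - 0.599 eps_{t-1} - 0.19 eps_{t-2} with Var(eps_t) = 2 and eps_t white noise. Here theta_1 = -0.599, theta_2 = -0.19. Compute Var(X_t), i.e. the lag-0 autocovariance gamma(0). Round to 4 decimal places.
\gamma(0) = 2.7898

For an MA(q) process X_t = eps_t + sum_i theta_i eps_{t-i} with
Var(eps_t) = sigma^2, the variance is
  gamma(0) = sigma^2 * (1 + sum_i theta_i^2).
  sum_i theta_i^2 = (-0.599)^2 + (-0.19)^2 = 0.358801 + 0.0361 = 0.394901.
  gamma(0) = 2 * (1 + 0.394901) = 2 * 1.394901 = 2.789802, which rounds to 2.7898.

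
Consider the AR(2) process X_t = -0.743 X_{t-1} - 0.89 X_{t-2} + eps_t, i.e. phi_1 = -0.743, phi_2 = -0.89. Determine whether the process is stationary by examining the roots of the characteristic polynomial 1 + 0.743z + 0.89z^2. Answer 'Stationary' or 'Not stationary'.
\text{Stationary}

The AR(p) characteristic polynomial is P(z) = 1 + 0.743z + 0.89z^2.
Stationarity requires all roots to lie outside the unit circle, i.e. |z| > 1 for every root.
Set 1 + (0.743) z + (0.89) z^2 = 0, i.e. a z^2 + b z + c = 0 with a = 0.89, b = 0.743, c = 1.
Discriminant D = b^2 - 4ac = (0.743)^2 - 4*(0.89)*1 = 0.552049 - (3.56) = -3.007951.
D < 0, so the roots are the complex-conjugate pair z = (-b +/- i sqrt(-D)) / (2a) = -0.4174 +/- 0.9744i.
For a conjugate pair |z|^2 = z * conj(z) = (product of roots) = c/a = 1/(0.89) = 1.123596, so |z| = sqrt(1.123596) = 1.06 for both roots.
Moduli of all roots: 1.0600, 1.0600.
All moduli strictly greater than 1? Yes.
Verdict: Stationary.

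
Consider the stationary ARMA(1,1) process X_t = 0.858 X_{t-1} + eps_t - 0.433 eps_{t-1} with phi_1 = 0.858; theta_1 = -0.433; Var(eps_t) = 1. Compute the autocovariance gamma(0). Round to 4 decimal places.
\gamma(0) = 1.6846

Multiply the model equation by X_{t-k} and take expectations. With theta_0 = psi_0 = 1 and psi_j the MA(infinity) weights, this gives
  gamma(k) - sum_i phi_i gamma(k-i) = c_k,
  c_k = sigma^2 * sum_{j=k..q} theta_j psi_{j-k}   (c_k = 0 for k > q),
using gamma(-m) = gamma(m).
psi-weights needed (psi_j = theta_j + sum_i phi_i psi_{j-i}):
  psi_1 = theta_1 + phi_1 = -0.433 + (0.858) = 0.425
Right-hand sides:
  c_0 = sigma^2 (1 + theta_1 psi_1) = 1 * (1 + (-0.433)(0.425)) = 1 * 0.815975 = 0.815975
  c_1 = sigma^2 theta_1 = 1 * (-0.433) = -0.433
  c_2 = 0
Equations for k = 0 and k = 1 (AR order 1):
  gamma(0) = phi_1 gamma(1) + c_0
  gamma(1) = phi_1 gamma(0) + c_1
Substituting the second into the first: gamma(0) (1 - phi_1^2) = c_0 + phi_1 c_1, so
  gamma(0) = (c_0 + phi_1 c_1) / (1 - phi_1^2) = (0.815975 + (0.858)(-0.433)) / (1 - (0.858)^2) = 0.444461 / 0.263836 = 1.684611.
Therefore gamma(0) = 1.6846 (to 4 decimal places).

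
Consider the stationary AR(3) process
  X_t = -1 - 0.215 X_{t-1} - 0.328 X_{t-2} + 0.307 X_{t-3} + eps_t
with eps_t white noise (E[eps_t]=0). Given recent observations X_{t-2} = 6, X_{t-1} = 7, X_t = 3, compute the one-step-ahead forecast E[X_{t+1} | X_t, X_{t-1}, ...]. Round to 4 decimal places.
E[X_{t+1} \mid \mathcal F_t] = -2.0990

For an AR(p) model X_t = c + sum_i phi_i X_{t-i} + eps_t, the
one-step-ahead conditional mean is
  E[X_{t+1} | X_t, ...] = c + sum_i phi_i X_{t+1-i}.
Substitute known values:
  E[X_{t+1} | ...] = -1 + (-0.215) * (3) + (-0.328) * (7) + (0.307) * (6)
                   = -2.0990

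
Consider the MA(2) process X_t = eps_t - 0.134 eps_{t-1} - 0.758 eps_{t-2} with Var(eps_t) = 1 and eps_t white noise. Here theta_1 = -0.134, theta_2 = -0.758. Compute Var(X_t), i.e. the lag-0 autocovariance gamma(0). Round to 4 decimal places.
\gamma(0) = 1.5925

For an MA(q) process X_t = eps_t + sum_i theta_i eps_{t-i} with
Var(eps_t) = sigma^2, the variance is
  gamma(0) = sigma^2 * (1 + sum_i theta_i^2).
  sum_i theta_i^2 = (-0.134)^2 + (-0.758)^2 = 0.017956 + 0.574564 = 0.59252.
  gamma(0) = 1 * (1 + 0.59252) = 1 * 1.59252 = 1.59252, which rounds to 1.5925.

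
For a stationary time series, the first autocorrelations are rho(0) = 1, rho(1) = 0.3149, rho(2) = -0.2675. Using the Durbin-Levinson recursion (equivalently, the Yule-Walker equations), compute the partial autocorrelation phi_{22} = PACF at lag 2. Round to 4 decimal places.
\phi_{22} = -0.4070

The PACF at lag k is phi_{kk}, the last component of the solution
to the Yule-Walker system G_k phi = r_k where
  (G_k)_{ij} = rho(|i - j|), (r_k)_i = rho(i), i,j = 1..k.
Equivalently, Durbin-Levinson gives phi_{kk} iteratively:
  phi_{11} = rho(1)
  phi_{kk} = [rho(k) - sum_{j=1..k-1} phi_{k-1,j} rho(k-j)]
            / [1 - sum_{j=1..k-1} phi_{k-1,j} rho(j)],
  phi_{k,j} = phi_{k-1,j} - phi_{kk} phi_{k-1,k-j},  j = 1..k-1.
Step k = 1:
  phi_11 = rho(1) = 0.3149.
Step k = 2:
  phi_22 = [rho(2) - phi_11 rho(1)] / [1 - phi_11 rho(1)] = [-0.2675 - (0.3149)(0.3149)] / [1 - (0.3149)(0.3149)]
         = -0.36666201 / 0.90083799 = -0.407.
Therefore phi_{22} = -0.4070.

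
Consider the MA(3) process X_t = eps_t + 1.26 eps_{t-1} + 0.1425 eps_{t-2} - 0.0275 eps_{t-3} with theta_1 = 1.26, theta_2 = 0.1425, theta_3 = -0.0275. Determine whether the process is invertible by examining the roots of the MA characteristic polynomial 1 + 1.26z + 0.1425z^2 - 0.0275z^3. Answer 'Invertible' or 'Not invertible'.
\text{Not invertible}

The MA(q) characteristic polynomial is P(z) = 1 + 1.26z + 0.1425z^2 - 0.0275z^3.
Invertibility requires all roots to lie outside the unit circle, i.e. |z| > 1 for every root.
Degree 3: look for a simple real root z0 first, then factor out (1 - z/z0) and solve the remaining quadratic.
Testing z0 = -4: P(-4) = 1 + (1.26)(-4) + (0.1425)(-4)^2 + (-0.0275)(-4)^3
  = 1 + (-5.04) + (2.28) + (1.76) = 0.  So z_0 = -4 is a root, |z_0| = 4.
Divide out the factor (1 + 0.25 z) = (1 - z/z0) (since 1/z0 = -0.25):
  P(z) = (1 + 0.25 z)(1 + (1.01) z + (-0.11) z^2)
  [check: z-coef 1.01 - (-0.25) = 1.26; z^2-coef -0.11 - (-0.25)(1.01) = 0.1425; z^3-coef -(-0.25)(-0.11) = -0.0275.]
Remaining roots from the quadratic factor 1 + (1.01) z + (-0.11) z^2:
  Set 1 + (1.01) z + (-0.11) z^2 = 0, i.e. a z^2 + b z + c = 0 with a = -0.11, b = 1.01, c = 1.
  Discriminant D = b^2 - 4ac = (1.01)^2 - 4*(-0.11)*1 = 1.0201 - (-0.44) = 1.4601.
  D >= 0, so the roots are real: z = (-b +/- sqrt(D)) / (2a) = (-1.01 +/- 1.208346) / (-0.22).
    z_1 = (-1.01 + 1.208346) / (-0.22) = -0.9016,   |z_1| = 0.9016.
    z_2 = (-1.01 - 1.208346) / (-0.22) = 10.0834,   |z_2| = 10.0834.
Moduli of all roots: 4.0000, 0.9016, 10.0834.
All moduli strictly greater than 1? No.
Verdict: Not invertible.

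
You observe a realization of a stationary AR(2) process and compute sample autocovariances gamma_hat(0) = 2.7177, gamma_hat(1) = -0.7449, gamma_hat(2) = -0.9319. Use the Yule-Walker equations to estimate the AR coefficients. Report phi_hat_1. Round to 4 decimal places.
\hat\phi_{1} = -0.3980

The Yule-Walker equations for an AR(p) process read, in matrix form,
  Gamma_p phi = r_p,   with   (Gamma_p)_{ij} = gamma(|i - j|),
                       (r_p)_i = gamma(i),   i,j = 1..p.
Substitute the sample gammas (Toeplitz matrix and right-hand side of size 2):
  Gamma_p = [[2.7177, -0.7449], [-0.7449, 2.7177]]
  r_p     = [-0.7449, -0.9319]
Written out:
  2.7177 phi_1 - 0.7449 phi_2 = -0.7449
  -0.7449 phi_1 + 2.7177 phi_2 = -0.9319
Solve by Cramer's rule:
  det = gamma(0)^2 - gamma(1)^2 = (2.7177)^2 - (-0.7449)^2 = 7.38589329 - 0.55487601 = 6.83101728
  phi_hat_1 = [gamma(1) gamma(0) - gamma(1) gamma(2)] / det = [(-0.7449)(2.7177) - (-0.7449)(-0.9319)] / 6.83101728 = -2.71858704 / 6.83101728 = -0.398
  phi_hat_2 = [gamma(0) gamma(2) - gamma(1)^2] / det = [(2.7177)(-0.9319) - (-0.7449)^2] / 6.83101728 = -3.08750064 / 6.83101728 = -0.452
So phi_hat = [-0.3980, -0.4520].
Therefore phi_hat_1 = -0.3980.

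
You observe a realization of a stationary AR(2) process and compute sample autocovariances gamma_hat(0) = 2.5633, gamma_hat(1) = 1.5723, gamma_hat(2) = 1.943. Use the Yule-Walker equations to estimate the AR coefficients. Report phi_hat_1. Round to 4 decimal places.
\hat\phi_{1} = 0.2380

The Yule-Walker equations for an AR(p) process read, in matrix form,
  Gamma_p phi = r_p,   with   (Gamma_p)_{ij} = gamma(|i - j|),
                       (r_p)_i = gamma(i),   i,j = 1..p.
Substitute the sample gammas (Toeplitz matrix and right-hand side of size 2):
  Gamma_p = [[2.5633, 1.5723], [1.5723, 2.5633]]
  r_p     = [1.5723, 1.943]
Written out:
  2.5633 phi_1 + 1.5723 phi_2 = 1.5723
  1.5723 phi_1 + 2.5633 phi_2 = 1.943
Solve by Cramer's rule:
  det = gamma(0)^2 - gamma(1)^2 = (2.5633)^2 - (1.5723)^2 = 6.57050689 - 2.47212729 = 4.0983796
  phi_hat_1 = [gamma(1) gamma(0) - gamma(1) gamma(2)] / det = [(1.5723)(2.5633) - (1.5723)(1.943)] / 4.0983796 = 0.97529769 / 4.0983796 = 0.238
  phi_hat_2 = [gamma(0) gamma(2) - gamma(1)^2] / det = [(2.5633)(1.943) - (1.5723)^2] / 4.0983796 = 2.50836461 / 4.0983796 = 0.612
So phi_hat = [0.2380, 0.6120].
Therefore phi_hat_1 = 0.2380.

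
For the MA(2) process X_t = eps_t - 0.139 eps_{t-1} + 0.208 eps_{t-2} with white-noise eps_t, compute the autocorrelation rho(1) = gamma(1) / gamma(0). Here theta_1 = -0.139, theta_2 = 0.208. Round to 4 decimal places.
\rho(1) = -0.1580

For an MA(q) process with theta_0 = 1, the autocovariance is
  gamma(k) = sigma^2 * sum_{i=0..q-k} theta_i * theta_{i+k},
and rho(k) = gamma(k) / gamma(0). Sigma^2 cancels.
  numerator   = (1)*(-0.139) + (-0.139)*(0.208) = -0.167912.
  denominator = (1)^2 + (-0.139)^2 + (0.208)^2 = 1.062585.
  rho(1) = -0.167912 / 1.062585 = -0.1580.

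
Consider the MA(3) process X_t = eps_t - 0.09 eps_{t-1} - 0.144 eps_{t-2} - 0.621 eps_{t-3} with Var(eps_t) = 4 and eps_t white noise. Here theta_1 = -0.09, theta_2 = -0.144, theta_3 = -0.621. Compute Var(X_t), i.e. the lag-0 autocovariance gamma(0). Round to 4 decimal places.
\gamma(0) = 5.6579

For an MA(q) process X_t = eps_t + sum_i theta_i eps_{t-i} with
Var(eps_t) = sigma^2, the variance is
  gamma(0) = sigma^2 * (1 + sum_i theta_i^2).
  sum_i theta_i^2 = (-0.09)^2 + (-0.144)^2 + (-0.621)^2 = 0.0081 + 0.020736 + 0.385641 = 0.414477.
  gamma(0) = 4 * (1 + 0.414477) = 4 * 1.414477 = 5.657908, which rounds to 5.6579.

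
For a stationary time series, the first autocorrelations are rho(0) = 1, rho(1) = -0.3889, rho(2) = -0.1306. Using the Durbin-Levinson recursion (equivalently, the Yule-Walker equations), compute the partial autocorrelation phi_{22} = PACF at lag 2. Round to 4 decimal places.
\phi_{22} = -0.3321

The PACF at lag k is phi_{kk}, the last component of the solution
to the Yule-Walker system G_k phi = r_k where
  (G_k)_{ij} = rho(|i - j|), (r_k)_i = rho(i), i,j = 1..k.
Equivalently, Durbin-Levinson gives phi_{kk} iteratively:
  phi_{11} = rho(1)
  phi_{kk} = [rho(k) - sum_{j=1..k-1} phi_{k-1,j} rho(k-j)]
            / [1 - sum_{j=1..k-1} phi_{k-1,j} rho(j)],
  phi_{k,j} = phi_{k-1,j} - phi_{kk} phi_{k-1,k-j},  j = 1..k-1.
Step k = 1:
  phi_11 = rho(1) = -0.3889.
Step k = 2:
  phi_22 = [rho(2) - phi_11 rho(1)] / [1 - phi_11 rho(1)] = [-0.1306 - (-0.3889)(-0.3889)] / [1 - (-0.3889)(-0.3889)]
         = -0.28184321 / 0.84875679 = -0.3321.
Therefore phi_{22} = -0.3321.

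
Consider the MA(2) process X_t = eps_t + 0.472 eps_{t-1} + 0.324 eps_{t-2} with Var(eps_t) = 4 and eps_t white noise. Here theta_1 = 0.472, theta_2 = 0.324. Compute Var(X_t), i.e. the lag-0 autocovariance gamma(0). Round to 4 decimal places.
\gamma(0) = 5.3110

For an MA(q) process X_t = eps_t + sum_i theta_i eps_{t-i} with
Var(eps_t) = sigma^2, the variance is
  gamma(0) = sigma^2 * (1 + sum_i theta_i^2).
  sum_i theta_i^2 = (0.472)^2 + (0.324)^2 = 0.222784 + 0.104976 = 0.32776.
  gamma(0) = 4 * (1 + 0.32776) = 4 * 1.32776 = 5.31104, which rounds to 5.3110.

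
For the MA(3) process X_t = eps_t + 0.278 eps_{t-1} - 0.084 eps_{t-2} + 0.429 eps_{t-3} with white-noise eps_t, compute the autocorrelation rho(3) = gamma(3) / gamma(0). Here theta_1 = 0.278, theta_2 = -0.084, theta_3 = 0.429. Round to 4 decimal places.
\rho(3) = 0.3382

For an MA(q) process with theta_0 = 1, the autocovariance is
  gamma(k) = sigma^2 * sum_{i=0..q-k} theta_i * theta_{i+k},
and rho(k) = gamma(k) / gamma(0). Sigma^2 cancels.
  numerator   = (1)*(0.429) = 0.429.
  denominator = (1)^2 + (0.278)^2 + (-0.084)^2 + (0.429)^2 = 1.268381.
  rho(3) = 0.429 / 1.268381 = 0.3382.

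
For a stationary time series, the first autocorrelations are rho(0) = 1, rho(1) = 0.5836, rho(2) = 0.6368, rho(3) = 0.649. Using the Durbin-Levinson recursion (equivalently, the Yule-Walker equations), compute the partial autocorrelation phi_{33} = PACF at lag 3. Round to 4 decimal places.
\phi_{33} = 0.3461

The PACF at lag k is phi_{kk}, the last component of the solution
to the Yule-Walker system G_k phi = r_k where
  (G_k)_{ij} = rho(|i - j|), (r_k)_i = rho(i), i,j = 1..k.
Equivalently, Durbin-Levinson gives phi_{kk} iteratively:
  phi_{11} = rho(1)
  phi_{kk} = [rho(k) - sum_{j=1..k-1} phi_{k-1,j} rho(k-j)]
            / [1 - sum_{j=1..k-1} phi_{k-1,j} rho(j)],
  phi_{k,j} = phi_{k-1,j} - phi_{kk} phi_{k-1,k-j},  j = 1..k-1.
Step k = 1:
  phi_11 = rho(1) = 0.5836.
Step k = 2:
  phi_22 = [rho(2) - phi_11 rho(1)] / [1 - phi_11 rho(1)] = [0.6368 - (0.5836)(0.5836)] / [1 - (0.5836)(0.5836)]
         = 0.29621104 / 0.65941104 = 0.449205.
  Update: phi_21 = phi_11 - phi_22 phi_11 = 0.5836 - (0.449205)(0.5836) = 0.321444.
Step k = 3:
  phi_33 = [rho(3) - phi_21 rho(2) - phi_22 rho(1)] / [1 - phi_21 rho(1) - phi_22 rho(2)]
    numerator   = 0.649 - (0.321444)(0.6368) - (0.449205)(0.5836) = 0.18214835
    denominator = 1 - (0.321444)(0.5836) - (0.449205)(0.6368) = 0.52635142
  phi_33 = 0.18214835 / 0.52635142 = 0.3461.
Therefore phi_{33} = 0.3461.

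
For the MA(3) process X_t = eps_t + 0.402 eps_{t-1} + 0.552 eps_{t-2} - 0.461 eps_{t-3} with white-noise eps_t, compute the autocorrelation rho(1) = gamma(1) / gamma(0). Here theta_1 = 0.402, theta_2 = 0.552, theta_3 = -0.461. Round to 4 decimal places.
\rho(1) = 0.2201

For an MA(q) process with theta_0 = 1, the autocovariance is
  gamma(k) = sigma^2 * sum_{i=0..q-k} theta_i * theta_{i+k},
and rho(k) = gamma(k) / gamma(0). Sigma^2 cancels.
  numerator   = (1)*(0.402) + (0.402)*(0.552) + (0.552)*(-0.461) = 0.369432.
  denominator = (1)^2 + (0.402)^2 + (0.552)^2 + (-0.461)^2 = 1.678829.
  rho(1) = 0.369432 / 1.678829 = 0.2201.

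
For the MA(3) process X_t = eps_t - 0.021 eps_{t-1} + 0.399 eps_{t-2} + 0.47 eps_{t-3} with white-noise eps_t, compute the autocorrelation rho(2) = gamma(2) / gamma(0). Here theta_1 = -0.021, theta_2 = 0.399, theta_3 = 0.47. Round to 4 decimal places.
\rho(2) = 0.2819

For an MA(q) process with theta_0 = 1, the autocovariance is
  gamma(k) = sigma^2 * sum_{i=0..q-k} theta_i * theta_{i+k},
and rho(k) = gamma(k) / gamma(0). Sigma^2 cancels.
  numerator   = (1)*(0.399) + (-0.021)*(0.47) = 0.38913.
  denominator = (1)^2 + (-0.021)^2 + (0.399)^2 + (0.47)^2 = 1.380542.
  rho(2) = 0.38913 / 1.380542 = 0.2819.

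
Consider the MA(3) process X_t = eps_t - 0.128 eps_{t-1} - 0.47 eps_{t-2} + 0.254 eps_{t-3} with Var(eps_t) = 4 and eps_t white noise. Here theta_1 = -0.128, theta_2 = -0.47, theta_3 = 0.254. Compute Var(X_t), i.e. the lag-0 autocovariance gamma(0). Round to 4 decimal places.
\gamma(0) = 5.2072

For an MA(q) process X_t = eps_t + sum_i theta_i eps_{t-i} with
Var(eps_t) = sigma^2, the variance is
  gamma(0) = sigma^2 * (1 + sum_i theta_i^2).
  sum_i theta_i^2 = (-0.128)^2 + (-0.47)^2 + (0.254)^2 = 0.016384 + 0.2209 + 0.064516 = 0.3018.
  gamma(0) = 4 * (1 + 0.3018) = 4 * 1.3018 = 5.2072.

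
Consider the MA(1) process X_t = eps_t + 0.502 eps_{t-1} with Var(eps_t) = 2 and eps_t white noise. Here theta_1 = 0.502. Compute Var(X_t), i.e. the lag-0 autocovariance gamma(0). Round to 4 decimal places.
\gamma(0) = 2.5040

For an MA(q) process X_t = eps_t + sum_i theta_i eps_{t-i} with
Var(eps_t) = sigma^2, the variance is
  gamma(0) = sigma^2 * (1 + sum_i theta_i^2).
  sum_i theta_i^2 = (0.502)^2 = 0.252004.
  gamma(0) = 2 * (1 + 0.252004) = 2 * 1.252004 = 2.504008, which rounds to 2.5040.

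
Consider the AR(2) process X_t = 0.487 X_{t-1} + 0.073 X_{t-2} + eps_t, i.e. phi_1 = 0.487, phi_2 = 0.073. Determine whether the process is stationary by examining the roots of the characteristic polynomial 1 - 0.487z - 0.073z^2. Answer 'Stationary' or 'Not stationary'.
\text{Stationary}

The AR(p) characteristic polynomial is P(z) = 1 - 0.487z - 0.073z^2.
Stationarity requires all roots to lie outside the unit circle, i.e. |z| > 1 for every root.
Set 1 + (-0.487) z + (-0.073) z^2 = 0, i.e. a z^2 + b z + c = 0 with a = -0.073, b = -0.487, c = 1.
Discriminant D = b^2 - 4ac = (-0.487)^2 - 4*(-0.073)*1 = 0.237169 - (-0.292) = 0.529169.
D >= 0, so the roots are real: z = (-b +/- sqrt(D)) / (2a) = (0.487 +/- 0.72744) / (-0.146).
  z_1 = (0.487 + 0.72744) / (-0.146) = -8.3181,   |z_1| = 8.3181.
  z_2 = (0.487 - 0.72744) / (-0.146) = 1.6468,   |z_2| = 1.6468.
Moduli of all roots: 8.3181, 1.6468.
All moduli strictly greater than 1? Yes.
Verdict: Stationary.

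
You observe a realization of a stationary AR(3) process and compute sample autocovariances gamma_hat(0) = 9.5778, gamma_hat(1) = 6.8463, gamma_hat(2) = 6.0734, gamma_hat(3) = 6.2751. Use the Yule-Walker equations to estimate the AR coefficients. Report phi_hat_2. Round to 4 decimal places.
\hat\phi_{2} = 0.0930

The Yule-Walker equations for an AR(p) process read, in matrix form,
  Gamma_p phi = r_p,   with   (Gamma_p)_{ij} = gamma(|i - j|),
                       (r_p)_i = gamma(i),   i,j = 1..p.
Substitute the sample gammas (Toeplitz matrix and right-hand side of size 3):
  Gamma_p = [[9.5778, 6.8463, 6.0734], [6.8463, 9.5778, 6.8463], [6.0734, 6.8463, 9.5778]]
  r_p     = [6.8463, 6.0734, 6.2751]
Written out (R1..R3):
  (R1) 9.5778 phi_1 + 6.8463 phi_2 + 6.0734 phi_3 = 6.8463
  (R2) 6.8463 phi_1 + 9.5778 phi_2 + 6.8463 phi_3 = 6.0734
  (R3) 6.0734 phi_1 + 6.8463 phi_2 + 9.5778 phi_3 = 6.2751
Gaussian elimination:
  R2 <- R2 - (6.8463/9.5778) R1 = R2 - (0.714809) R1:  4.684001 phi_2 + 2.504978 phi_3 = 1.179601
  R3 <- R3 - (6.0734/9.5778) R1 = R3 - (0.634112) R1:  2.504978 phi_2 + 5.726583 phi_3 = 1.933778
  R3 <- R3 - (2.504978/4.684001) R2 = R3 - (0.534794) R2:  4.386935 phi_3 = 1.302933
Back-substitution:
  phi_hat_3 = 1.302933 / 4.386935 = 0.297003
  phi_hat_2 = (1.179601 - (2.504978)(0.297003)) / 4.684001 = 0.093001
  phi_hat_1 = (6.8463 - (6.8463)(0.093001) - (6.0734)(0.297003)) / 9.5778 = 0.459998
So phi_hat = [0.4600, 0.0930, 0.2970].
Therefore phi_hat_2 = 0.0930.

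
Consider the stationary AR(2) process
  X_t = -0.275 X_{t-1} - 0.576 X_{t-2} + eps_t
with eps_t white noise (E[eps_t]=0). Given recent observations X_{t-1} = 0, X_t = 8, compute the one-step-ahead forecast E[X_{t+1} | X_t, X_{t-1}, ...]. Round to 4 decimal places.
E[X_{t+1} \mid \mathcal F_t] = -2.2000

For an AR(p) model X_t = c + sum_i phi_i X_{t-i} + eps_t, the
one-step-ahead conditional mean is
  E[X_{t+1} | X_t, ...] = c + sum_i phi_i X_{t+1-i}.
Substitute known values:
  E[X_{t+1} | ...] = (-0.275) * (8) + (-0.576) * (0)
                   = -2.2000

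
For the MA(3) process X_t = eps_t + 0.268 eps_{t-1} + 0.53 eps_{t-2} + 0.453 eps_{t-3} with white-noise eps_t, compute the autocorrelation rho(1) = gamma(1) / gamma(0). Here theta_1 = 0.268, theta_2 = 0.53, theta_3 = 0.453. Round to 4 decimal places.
\rho(1) = 0.4173

For an MA(q) process with theta_0 = 1, the autocovariance is
  gamma(k) = sigma^2 * sum_{i=0..q-k} theta_i * theta_{i+k},
and rho(k) = gamma(k) / gamma(0). Sigma^2 cancels.
  numerator   = (1)*(0.268) + (0.268)*(0.53) + (0.53)*(0.453) = 0.65013.
  denominator = (1)^2 + (0.268)^2 + (0.53)^2 + (0.453)^2 = 1.557933.
  rho(1) = 0.65013 / 1.557933 = 0.4173.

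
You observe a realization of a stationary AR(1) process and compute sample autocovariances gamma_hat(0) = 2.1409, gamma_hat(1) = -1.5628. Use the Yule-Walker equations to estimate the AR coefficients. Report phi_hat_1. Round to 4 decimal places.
\hat\phi_{1} = -0.7300

The Yule-Walker equations for an AR(p) process read, in matrix form,
  Gamma_p phi = r_p,   with   (Gamma_p)_{ij} = gamma(|i - j|),
                       (r_p)_i = gamma(i),   i,j = 1..p.
Substitute the sample gammas (Toeplitz matrix and right-hand side of size 1):
  Gamma_p = [[2.1409]]
  r_p     = [-1.5628]
With p = 1 this is the single equation gamma(0) phi_1 = gamma(1):
  phi_hat_1 = gamma(1) / gamma(0) = -1.5628 / 2.1409 = -0.7300.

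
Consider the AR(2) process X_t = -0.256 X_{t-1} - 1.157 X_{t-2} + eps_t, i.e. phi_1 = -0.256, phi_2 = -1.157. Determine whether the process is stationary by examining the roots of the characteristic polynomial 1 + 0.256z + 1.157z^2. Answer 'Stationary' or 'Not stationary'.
\text{Not stationary}

The AR(p) characteristic polynomial is P(z) = 1 + 0.256z + 1.157z^2.
Stationarity requires all roots to lie outside the unit circle, i.e. |z| > 1 for every root.
Set 1 + (0.256) z + (1.157) z^2 = 0, i.e. a z^2 + b z + c = 0 with a = 1.157, b = 0.256, c = 1.
Discriminant D = b^2 - 4ac = (0.256)^2 - 4*(1.157)*1 = 0.065536 - (4.628) = -4.562464.
D < 0, so the roots are the complex-conjugate pair z = (-b +/- i sqrt(-D)) / (2a) = -0.1106 +/- 0.9231i.
For a conjugate pair |z|^2 = z * conj(z) = (product of roots) = c/a = 1/(1.157) = 0.864304, so |z| = sqrt(0.864304) = 0.9297 for both roots.
Moduli of all roots: 0.9297, 0.9297.
All moduli strictly greater than 1? No.
Verdict: Not stationary.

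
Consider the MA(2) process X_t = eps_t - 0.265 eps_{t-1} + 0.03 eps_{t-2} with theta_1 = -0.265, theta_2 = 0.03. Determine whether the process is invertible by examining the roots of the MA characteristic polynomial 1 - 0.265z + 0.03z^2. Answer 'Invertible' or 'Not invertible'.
\text{Invertible}

The MA(q) characteristic polynomial is P(z) = 1 - 0.265z + 0.03z^2.
Invertibility requires all roots to lie outside the unit circle, i.e. |z| > 1 for every root.
Set 1 + (-0.265) z + (0.03) z^2 = 0, i.e. a z^2 + b z + c = 0 with a = 0.03, b = -0.265, c = 1.
Discriminant D = b^2 - 4ac = (-0.265)^2 - 4*(0.03)*1 = 0.070225 - (0.12) = -0.049775.
D < 0, so the roots are the complex-conjugate pair z = (-b +/- i sqrt(-D)) / (2a) = 4.4167 +/- 3.7184i.
For a conjugate pair |z|^2 = z * conj(z) = (product of roots) = c/a = 1/(0.03) = 33.333333, so |z| = sqrt(33.333333) = 5.7735 for both roots.
Moduli of all roots: 5.7735, 5.7735.
All moduli strictly greater than 1? Yes.
Verdict: Invertible.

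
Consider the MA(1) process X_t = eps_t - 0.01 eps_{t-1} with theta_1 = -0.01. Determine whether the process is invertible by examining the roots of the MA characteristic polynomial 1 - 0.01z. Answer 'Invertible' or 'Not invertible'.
\text{Invertible}

The MA(q) characteristic polynomial is P(z) = 1 - 0.01z.
Invertibility requires all roots to lie outside the unit circle, i.e. |z| > 1 for every root.
This is linear in z: 1 + (-0.01) z = 0  =>  z = -1/(-0.01) = 100,  |z| = 100.
Moduli of all roots: 100.0000.
All moduli strictly greater than 1? Yes.
Verdict: Invertible.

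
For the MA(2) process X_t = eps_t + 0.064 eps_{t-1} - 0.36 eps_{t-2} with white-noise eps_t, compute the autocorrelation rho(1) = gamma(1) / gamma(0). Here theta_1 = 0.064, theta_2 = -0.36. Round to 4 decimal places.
\rho(1) = 0.0361

For an MA(q) process with theta_0 = 1, the autocovariance is
  gamma(k) = sigma^2 * sum_{i=0..q-k} theta_i * theta_{i+k},
and rho(k) = gamma(k) / gamma(0). Sigma^2 cancels.
  numerator   = (1)*(0.064) + (0.064)*(-0.36) = 0.04096.
  denominator = (1)^2 + (0.064)^2 + (-0.36)^2 = 1.133696.
  rho(1) = 0.04096 / 1.133696 = 0.0361.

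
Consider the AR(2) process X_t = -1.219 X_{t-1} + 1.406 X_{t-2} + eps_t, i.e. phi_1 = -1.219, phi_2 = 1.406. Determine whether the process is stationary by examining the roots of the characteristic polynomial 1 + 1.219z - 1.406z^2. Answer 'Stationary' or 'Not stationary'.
\text{Not stationary}

The AR(p) characteristic polynomial is P(z) = 1 + 1.219z - 1.406z^2.
Stationarity requires all roots to lie outside the unit circle, i.e. |z| > 1 for every root.
Set 1 + (1.219) z + (-1.406) z^2 = 0, i.e. a z^2 + b z + c = 0 with a = -1.406, b = 1.219, c = 1.
Discriminant D = b^2 - 4ac = (1.219)^2 - 4*(-1.406)*1 = 1.485961 - (-5.624) = 7.109961.
D >= 0, so the roots are real: z = (-b +/- sqrt(D)) / (2a) = (-1.219 +/- 2.666451) / (-2.812).
  z_1 = (-1.219 + 2.666451) / (-2.812) = -0.5147,   |z_1| = 0.5147.
  z_2 = (-1.219 - 2.666451) / (-2.812) = 1.3817,   |z_2| = 1.3817.
Moduli of all roots: 0.5147, 1.3817.
All moduli strictly greater than 1? No.
Verdict: Not stationary.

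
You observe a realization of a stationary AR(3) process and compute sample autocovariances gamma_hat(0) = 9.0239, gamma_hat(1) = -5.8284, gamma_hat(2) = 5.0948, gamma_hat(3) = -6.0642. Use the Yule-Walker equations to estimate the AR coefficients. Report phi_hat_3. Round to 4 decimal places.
\hat\phi_{3} = -0.4330

The Yule-Walker equations for an AR(p) process read, in matrix form,
  Gamma_p phi = r_p,   with   (Gamma_p)_{ij} = gamma(|i - j|),
                       (r_p)_i = gamma(i),   i,j = 1..p.
Substitute the sample gammas (Toeplitz matrix and right-hand side of size 3):
  Gamma_p = [[9.0239, -5.8284, 5.0948], [-5.8284, 9.0239, -5.8284], [5.0948, -5.8284, 9.0239]]
  r_p     = [-5.8284, 5.0948, -6.0642]
Written out (R1..R3):
  (R1) 9.0239 phi_1 - 5.8284 phi_2 + 5.0948 phi_3 = -5.8284
  (R2) -5.8284 phi_1 + 9.0239 phi_2 - 5.8284 phi_3 = 5.0948
  (R3) 5.0948 phi_1 - 5.8284 phi_2 + 9.0239 phi_3 = -6.0642
Gaussian elimination:
  R2 <- R2 - (-5.8284/9.0239) R1 = R2 - (-0.645885) R1:  5.259425 phi_2 - 2.537746 phi_3 = 1.330325
  R3 <- R3 - (5.0948/9.0239) R1 = R3 - (0.56459) R1:  -2.537746 phi_2 + 6.147429 phi_3 = -2.773546
  R3 <- R3 - (-2.537746/5.259425) R2 = R3 - (-0.482514) R2:  4.922931 phi_3 = -2.131646
Back-substitution:
  phi_hat_3 = -2.131646 / 4.922931 = -0.433003
  phi_hat_2 = (1.330325 - (-2.537746)(-0.433003)) / 5.259425 = 0.044011
  phi_hat_1 = (-5.8284 - (-5.8284)(0.044011) - (5.0948)(-0.433003)) / 9.0239 = -0.37299
So phi_hat = [-0.3730, 0.0440, -0.4330].
Therefore phi_hat_3 = -0.4330.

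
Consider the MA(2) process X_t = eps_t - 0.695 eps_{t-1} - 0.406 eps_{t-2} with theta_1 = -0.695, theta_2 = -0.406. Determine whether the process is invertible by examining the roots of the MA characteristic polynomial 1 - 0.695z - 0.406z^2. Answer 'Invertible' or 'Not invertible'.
\text{Not invertible}

The MA(q) characteristic polynomial is P(z) = 1 - 0.695z - 0.406z^2.
Invertibility requires all roots to lie outside the unit circle, i.e. |z| > 1 for every root.
Set 1 + (-0.695) z + (-0.406) z^2 = 0, i.e. a z^2 + b z + c = 0 with a = -0.406, b = -0.695, c = 1.
Discriminant D = b^2 - 4ac = (-0.695)^2 - 4*(-0.406)*1 = 0.483025 - (-1.624) = 2.107025.
D >= 0, so the roots are real: z = (-b +/- sqrt(D)) / (2a) = (0.695 +/- 1.45156) / (-0.812).
  z_1 = (0.695 + 1.45156) / (-0.812) = -2.6435,   |z_1| = 2.6435.
  z_2 = (0.695 - 1.45156) / (-0.812) = 0.9317,   |z_2| = 0.9317.
Moduli of all roots: 2.6435, 0.9317.
All moduli strictly greater than 1? No.
Verdict: Not invertible.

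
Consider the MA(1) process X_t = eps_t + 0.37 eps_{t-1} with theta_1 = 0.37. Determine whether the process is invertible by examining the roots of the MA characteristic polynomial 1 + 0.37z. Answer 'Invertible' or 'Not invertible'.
\text{Invertible}

The MA(q) characteristic polynomial is P(z) = 1 + 0.37z.
Invertibility requires all roots to lie outside the unit circle, i.e. |z| > 1 for every root.
This is linear in z: 1 + (0.37) z = 0  =>  z = -1/(0.37) = -2.702703,  |z| = 2.702703.
Moduli of all roots: 2.7027.
All moduli strictly greater than 1? Yes.
Verdict: Invertible.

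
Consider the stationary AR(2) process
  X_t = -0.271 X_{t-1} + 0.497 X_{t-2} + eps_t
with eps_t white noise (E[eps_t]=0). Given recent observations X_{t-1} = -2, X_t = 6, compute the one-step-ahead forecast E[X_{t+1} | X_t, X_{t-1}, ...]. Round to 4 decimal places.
E[X_{t+1} \mid \mathcal F_t] = -2.6200

For an AR(p) model X_t = c + sum_i phi_i X_{t-i} + eps_t, the
one-step-ahead conditional mean is
  E[X_{t+1} | X_t, ...] = c + sum_i phi_i X_{t+1-i}.
Substitute known values:
  E[X_{t+1} | ...] = (-0.271) * (6) + (0.497) * (-2)
                   = -2.6200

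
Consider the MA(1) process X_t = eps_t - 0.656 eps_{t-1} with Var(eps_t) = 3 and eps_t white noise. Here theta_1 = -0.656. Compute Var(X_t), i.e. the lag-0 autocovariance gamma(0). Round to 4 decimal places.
\gamma(0) = 4.2910

For an MA(q) process X_t = eps_t + sum_i theta_i eps_{t-i} with
Var(eps_t) = sigma^2, the variance is
  gamma(0) = sigma^2 * (1 + sum_i theta_i^2).
  sum_i theta_i^2 = (-0.656)^2 = 0.430336.
  gamma(0) = 3 * (1 + 0.430336) = 3 * 1.430336 = 4.291008, which rounds to 4.2910.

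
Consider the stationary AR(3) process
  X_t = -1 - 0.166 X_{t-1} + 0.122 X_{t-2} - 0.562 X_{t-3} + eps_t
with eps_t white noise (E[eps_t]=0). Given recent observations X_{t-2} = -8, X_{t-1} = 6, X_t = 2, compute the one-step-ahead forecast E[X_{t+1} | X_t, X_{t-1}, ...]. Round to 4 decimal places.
E[X_{t+1} \mid \mathcal F_t] = 3.8960

For an AR(p) model X_t = c + sum_i phi_i X_{t-i} + eps_t, the
one-step-ahead conditional mean is
  E[X_{t+1} | X_t, ...] = c + sum_i phi_i X_{t+1-i}.
Substitute known values:
  E[X_{t+1} | ...] = -1 + (-0.166) * (2) + (0.122) * (6) + (-0.562) * (-8)
                   = 3.8960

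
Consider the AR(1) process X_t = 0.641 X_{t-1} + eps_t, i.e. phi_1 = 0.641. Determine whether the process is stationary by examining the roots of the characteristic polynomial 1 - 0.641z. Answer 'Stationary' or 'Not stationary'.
\text{Stationary}

The AR(p) characteristic polynomial is P(z) = 1 - 0.641z.
Stationarity requires all roots to lie outside the unit circle, i.e. |z| > 1 for every root.
This is linear in z: 1 + (-0.641) z = 0  =>  z = -1/(-0.641) = 1.560062,  |z| = 1.560062.
Moduli of all roots: 1.5601.
All moduli strictly greater than 1? Yes.
Verdict: Stationary.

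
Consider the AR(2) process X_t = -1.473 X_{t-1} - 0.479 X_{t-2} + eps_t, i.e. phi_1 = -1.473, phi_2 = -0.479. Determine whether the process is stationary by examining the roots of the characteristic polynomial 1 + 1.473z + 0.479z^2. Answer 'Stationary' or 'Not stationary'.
\text{Stationary}

The AR(p) characteristic polynomial is P(z) = 1 + 1.473z + 0.479z^2.
Stationarity requires all roots to lie outside the unit circle, i.e. |z| > 1 for every root.
Set 1 + (1.473) z + (0.479) z^2 = 0, i.e. a z^2 + b z + c = 0 with a = 0.479, b = 1.473, c = 1.
Discriminant D = b^2 - 4ac = (1.473)^2 - 4*(0.479)*1 = 2.169729 - (1.916) = 0.253729.
D >= 0, so the roots are real: z = (-b +/- sqrt(D)) / (2a) = (-1.473 +/- 0.503715) / (0.958).
  z_1 = (-1.473 + 0.503715) / (0.958) = -1.0118,   |z_1| = 1.0118.
  z_2 = (-1.473 - 0.503715) / (0.958) = -2.0634,   |z_2| = 2.0634.
Moduli of all roots: 1.0118, 2.0634.
All moduli strictly greater than 1? Yes.
Verdict: Stationary.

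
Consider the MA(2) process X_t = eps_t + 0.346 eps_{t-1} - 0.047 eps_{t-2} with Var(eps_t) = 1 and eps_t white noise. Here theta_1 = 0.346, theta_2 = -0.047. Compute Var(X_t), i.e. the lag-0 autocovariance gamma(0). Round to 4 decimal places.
\gamma(0) = 1.1219

For an MA(q) process X_t = eps_t + sum_i theta_i eps_{t-i} with
Var(eps_t) = sigma^2, the variance is
  gamma(0) = sigma^2 * (1 + sum_i theta_i^2).
  sum_i theta_i^2 = (0.346)^2 + (-0.047)^2 = 0.119716 + 0.002209 = 0.121925.
  gamma(0) = 1 * (1 + 0.121925) = 1 * 1.121925 = 1.121925, which rounds to 1.1219.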